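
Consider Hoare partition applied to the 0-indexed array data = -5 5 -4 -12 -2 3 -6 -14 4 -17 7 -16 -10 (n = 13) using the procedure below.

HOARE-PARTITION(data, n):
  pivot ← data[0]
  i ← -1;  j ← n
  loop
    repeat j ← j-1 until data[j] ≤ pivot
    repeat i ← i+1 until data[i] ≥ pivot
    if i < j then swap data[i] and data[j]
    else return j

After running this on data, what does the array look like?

-10 -16 -17 -12 -14 -6 3 -2 4 -4 7 5 -5

pivot=-5
j stops at 12 (-10), i stops at 0 (-5); swap ⇒ -10 5 -4 -12 -2 3 -6 -14 4 -17 7 -16 -5
j stops at 11 (-16), i stops at 1 (5); swap ⇒ -10 -16 -4 -12 -2 3 -6 -14 4 -17 7 5 -5
j stops at 9 (-17), i stops at 2 (-4); swap ⇒ -10 -16 -17 -12 -2 3 -6 -14 4 -4 7 5 -5
j stops at 7 (-14), i stops at 4 (-2); swap ⇒ -10 -16 -17 -12 -14 3 -6 -2 4 -4 7 5 -5
j stops at 6 (-6), i stops at 5 (3); swap ⇒ -10 -16 -17 -12 -14 -6 3 -2 4 -4 7 5 -5
j stops at 5, i stops at 6; i≥j ⇒ return 5. data=-10 -16 -17 -12 -14 -6 3 -2 4 -4 7 5 -5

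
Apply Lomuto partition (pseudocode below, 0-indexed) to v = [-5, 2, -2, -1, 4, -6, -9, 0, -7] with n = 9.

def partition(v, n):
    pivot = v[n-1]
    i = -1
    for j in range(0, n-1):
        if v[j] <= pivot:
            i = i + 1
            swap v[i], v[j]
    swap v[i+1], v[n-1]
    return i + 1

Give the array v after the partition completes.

[-9, -7, -2, -1, 4, -6, -5, 0, 2]

pivot = v[8] = -7; i = -1
j=0: v[0]=-5 > -7 → no swap
j=1: v[1]=2 > -7 → no swap
j=2: v[2]=-2 > -7 → no swap
j=3: v[3]=-1 > -7 → no swap
j=4: v[4]=4 > -7 → no swap
j=5: v[5]=-6 > -7 → no swap
j=6: v[6]=-9 ≤ -7 → i=0, swap v[0],v[6] → [-9, 2, -2, -1, 4, -6, -5, 0, -7]
j=7: v[7]=0 > -7 → no swap
final swap v[1],v[8] → [-9, -7, -2, -1, 4, -6, -5, 0, 2]; return 1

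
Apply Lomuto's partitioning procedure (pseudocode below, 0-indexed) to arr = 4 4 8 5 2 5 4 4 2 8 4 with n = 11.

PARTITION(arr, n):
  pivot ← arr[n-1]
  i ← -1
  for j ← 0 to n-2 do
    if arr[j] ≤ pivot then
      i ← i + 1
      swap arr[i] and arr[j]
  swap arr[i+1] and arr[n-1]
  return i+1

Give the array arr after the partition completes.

pivot=4, i=-1
j=0: 4≤4, i=0, swap(0,0) ⇒ 4 4 8 5 2 5 4 4 2 8 4
j=1: 4≤4, i=1, swap(1,1) ⇒ 4 4 8 5 2 5 4 4 2 8 4
j=2: 8>4, skip
j=3: 5>4, skip
j=4: 2≤4, i=2, swap(2,4) ⇒ 4 4 2 5 8 5 4 4 2 8 4
j=5: 5>4, skip
j=6: 4≤4, i=3, swap(3,6) ⇒ 4 4 2 4 8 5 5 4 2 8 4
j=7: 4≤4, i=4, swap(4,7) ⇒ 4 4 2 4 4 5 5 8 2 8 4
j=8: 2≤4, i=5, swap(5,8) ⇒ 4 4 2 4 4 2 5 8 5 8 4
j=9: 8>4, skip
swap(6,10) ⇒ 4 4 2 4 4 2 4 8 5 8 5; return 6

4 4 2 4 4 2 4 8 5 8 5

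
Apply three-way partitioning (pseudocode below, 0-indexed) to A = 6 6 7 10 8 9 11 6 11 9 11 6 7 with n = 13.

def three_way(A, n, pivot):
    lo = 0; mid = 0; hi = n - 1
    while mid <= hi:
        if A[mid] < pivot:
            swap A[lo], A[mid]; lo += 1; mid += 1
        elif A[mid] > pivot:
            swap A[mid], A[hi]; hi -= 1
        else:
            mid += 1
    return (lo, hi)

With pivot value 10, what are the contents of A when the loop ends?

pivot = 10; lo=0, mid=0, hi=12
A[mid]=6<10: swap A[0],A[0]; lo=1,mid=1 → 6 6 7 10 8 9 11 6 11 9 11 6 7
A[mid]=6<10: swap A[1],A[1]; lo=2,mid=2 → 6 6 7 10 8 9 11 6 11 9 11 6 7
A[mid]=7<10: swap A[2],A[2]; lo=3,mid=3 → 6 6 7 10 8 9 11 6 11 9 11 6 7
A[mid]=10=10: mid=4
A[mid]=8<10: swap A[3],A[4]; lo=4,mid=5 → 6 6 7 8 10 9 11 6 11 9 11 6 7
A[mid]=9<10: swap A[4],A[5]; lo=5,mid=6 → 6 6 7 8 9 10 11 6 11 9 11 6 7
A[mid]=11>10: swap A[6],A[12]; hi=11 → 6 6 7 8 9 10 7 6 11 9 11 6 11
A[mid]=7<10: swap A[5],A[6]; lo=6,mid=7 → 6 6 7 8 9 7 10 6 11 9 11 6 11
A[mid]=6<10: swap A[6],A[7]; lo=7,mid=8 → 6 6 7 8 9 7 6 10 11 9 11 6 11
A[mid]=11>10: swap A[8],A[11]; hi=10 → 6 6 7 8 9 7 6 10 6 9 11 11 11
A[mid]=6<10: swap A[7],A[8]; lo=8,mid=9 → 6 6 7 8 9 7 6 6 10 9 11 11 11
A[mid]=9<10: swap A[8],A[9]; lo=9,mid=10 → 6 6 7 8 9 7 6 6 9 10 11 11 11
A[mid]=11>10: swap A[10],A[10]; hi=9 → 6 6 7 8 9 7 6 6 9 10 11 11 11
end: lo=9, hi=9; A = 6 6 7 8 9 7 6 6 9 10 11 11 11

6 6 7 8 9 7 6 6 9 10 11 11 11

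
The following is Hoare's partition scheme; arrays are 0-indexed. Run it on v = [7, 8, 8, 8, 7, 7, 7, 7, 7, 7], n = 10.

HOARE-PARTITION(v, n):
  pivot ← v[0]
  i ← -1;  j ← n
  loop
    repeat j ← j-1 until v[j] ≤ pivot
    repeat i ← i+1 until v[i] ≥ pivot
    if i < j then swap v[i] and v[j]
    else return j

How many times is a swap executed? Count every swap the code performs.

pivot=7
j stops at 9 (7), i stops at 0 (7); swap ⇒ [7, 8, 8, 8, 7, 7, 7, 7, 7, 7]
j stops at 8 (7), i stops at 1 (8); swap ⇒ [7, 7, 8, 8, 7, 7, 7, 7, 8, 7]
j stops at 7 (7), i stops at 2 (8); swap ⇒ [7, 7, 7, 8, 7, 7, 7, 8, 8, 7]
j stops at 6 (7), i stops at 3 (8); swap ⇒ [7, 7, 7, 7, 7, 7, 8, 8, 8, 7]
j stops at 5 (7), i stops at 4 (7); swap ⇒ [7, 7, 7, 7, 7, 7, 8, 8, 8, 7]
j stops at 4, i stops at 5; i≥j ⇒ return 4. v=[7, 7, 7, 7, 7, 7, 8, 8, 8, 7]

5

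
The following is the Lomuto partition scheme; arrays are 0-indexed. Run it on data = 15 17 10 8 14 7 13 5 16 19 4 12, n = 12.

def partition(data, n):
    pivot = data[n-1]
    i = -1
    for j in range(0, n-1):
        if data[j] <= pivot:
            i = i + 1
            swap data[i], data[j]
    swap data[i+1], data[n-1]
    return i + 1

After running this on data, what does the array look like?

pivot=12, i=-1
j=0: 15>12, skip
j=1: 17>12, skip
j=2: 10≤12, i=0, swap(0,2) ⇒ 10 17 15 8 14 7 13 5 16 19 4 12
j=3: 8≤12, i=1, swap(1,3) ⇒ 10 8 15 17 14 7 13 5 16 19 4 12
j=4: 14>12, skip
j=5: 7≤12, i=2, swap(2,5) ⇒ 10 8 7 17 14 15 13 5 16 19 4 12
j=6: 13>12, skip
j=7: 5≤12, i=3, swap(3,7) ⇒ 10 8 7 5 14 15 13 17 16 19 4 12
j=8: 16>12, skip
j=9: 19>12, skip
j=10: 4≤12, i=4, swap(4,10) ⇒ 10 8 7 5 4 15 13 17 16 19 14 12
swap(5,11) ⇒ 10 8 7 5 4 12 13 17 16 19 14 15; return 5

10 8 7 5 4 12 13 17 16 19 14 15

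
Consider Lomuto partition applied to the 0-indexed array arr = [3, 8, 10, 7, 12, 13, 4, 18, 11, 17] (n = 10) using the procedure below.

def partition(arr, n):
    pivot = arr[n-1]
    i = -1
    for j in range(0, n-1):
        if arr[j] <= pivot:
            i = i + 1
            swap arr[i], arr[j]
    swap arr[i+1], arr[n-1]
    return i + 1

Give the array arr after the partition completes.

pivot = arr[9] = 17; i = -1
j=0: arr[0]=3 ≤ 17 → i=0, swap arr[0],arr[0] (no change) → [3, 8, 10, 7, 12, 13, 4, 18, 11, 17]
j=1: arr[1]=8 ≤ 17 → i=1, swap arr[1],arr[1] (no change) → [3, 8, 10, 7, 12, 13, 4, 18, 11, 17]
j=2: arr[2]=10 ≤ 17 → i=2, swap arr[2],arr[2] (no change) → [3, 8, 10, 7, 12, 13, 4, 18, 11, 17]
j=3: arr[3]=7 ≤ 17 → i=3, swap arr[3],arr[3] (no change) → [3, 8, 10, 7, 12, 13, 4, 18, 11, 17]
j=4: arr[4]=12 ≤ 17 → i=4, swap arr[4],arr[4] (no change) → [3, 8, 10, 7, 12, 13, 4, 18, 11, 17]
j=5: arr[5]=13 ≤ 17 → i=5, swap arr[5],arr[5] (no change) → [3, 8, 10, 7, 12, 13, 4, 18, 11, 17]
j=6: arr[6]=4 ≤ 17 → i=6, swap arr[6],arr[6] (no change) → [3, 8, 10, 7, 12, 13, 4, 18, 11, 17]
j=7: arr[7]=18 > 17 → no swap
j=8: arr[8]=11 ≤ 17 → i=7, swap arr[7],arr[8] → [3, 8, 10, 7, 12, 13, 4, 11, 18, 17]
final swap arr[8],arr[9] → [3, 8, 10, 7, 12, 13, 4, 11, 17, 18]; return 8

[3, 8, 10, 7, 12, 13, 4, 11, 17, 18]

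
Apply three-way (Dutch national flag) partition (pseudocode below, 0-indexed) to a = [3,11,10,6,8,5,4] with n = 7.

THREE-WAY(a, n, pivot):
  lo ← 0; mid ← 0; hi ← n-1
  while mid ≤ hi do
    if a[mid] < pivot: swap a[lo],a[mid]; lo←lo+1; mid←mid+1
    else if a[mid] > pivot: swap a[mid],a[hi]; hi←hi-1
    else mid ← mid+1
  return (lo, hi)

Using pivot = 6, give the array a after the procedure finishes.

pivot = 6; lo=0, mid=0, hi=6
a[mid]=3<6: swap a[0],a[0]; lo=1,mid=1 → [3,11,10,6,8,5,4]
a[mid]=11>6: swap a[1],a[6]; hi=5 → [3,4,10,6,8,5,11]
a[mid]=4<6: swap a[1],a[1]; lo=2,mid=2 → [3,4,10,6,8,5,11]
a[mid]=10>6: swap a[2],a[5]; hi=4 → [3,4,5,6,8,10,11]
a[mid]=5<6: swap a[2],a[2]; lo=3,mid=3 → [3,4,5,6,8,10,11]
a[mid]=6=6: mid=4
a[mid]=8>6: swap a[4],a[4]; hi=3 → [3,4,5,6,8,10,11]
end: lo=3, hi=3; a = [3,4,5,6,8,10,11]

[3,4,5,6,8,10,11]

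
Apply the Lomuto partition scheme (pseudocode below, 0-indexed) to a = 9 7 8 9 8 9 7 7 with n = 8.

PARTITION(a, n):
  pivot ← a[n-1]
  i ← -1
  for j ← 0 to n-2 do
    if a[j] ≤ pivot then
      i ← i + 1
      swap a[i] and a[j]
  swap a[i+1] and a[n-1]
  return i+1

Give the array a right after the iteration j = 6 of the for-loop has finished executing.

7 7 8 9 8 9 9 7

pivot = a[7] = 7; i = -1
j=0: a[0]=9 > 7 → no swap
j=1: a[1]=7 ≤ 7 → i=0, swap a[0],a[1] → 7 9 8 9 8 9 7 7
j=2: a[2]=8 > 7 → no swap
j=3: a[3]=9 > 7 → no swap
j=4: a[4]=8 > 7 → no swap
j=5: a[5]=9 > 7 → no swap
j=6: a[6]=7 ≤ 7 → i=1, swap a[1],a[6] → 7 7 8 9 8 9 9 7
(after j=6) a = 7 7 8 9 8 9 9 7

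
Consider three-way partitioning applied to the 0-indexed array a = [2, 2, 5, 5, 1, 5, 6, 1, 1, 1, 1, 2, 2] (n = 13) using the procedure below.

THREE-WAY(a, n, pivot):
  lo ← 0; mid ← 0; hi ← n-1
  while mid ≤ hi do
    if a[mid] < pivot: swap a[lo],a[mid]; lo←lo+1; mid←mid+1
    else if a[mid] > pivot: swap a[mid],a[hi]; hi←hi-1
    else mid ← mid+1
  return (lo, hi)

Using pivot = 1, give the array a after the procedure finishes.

[1, 1, 1, 1, 1, 6, 5, 5, 5, 2, 2, 2, 2]

pivot = 1; lo=0, mid=0, hi=12
a[mid]=2>1: swap a[0],a[12]; hi=11 → [2, 2, 5, 5, 1, 5, 6, 1, 1, 1, 1, 2, 2]
a[mid]=2>1: swap a[0],a[11]; hi=10 → [2, 2, 5, 5, 1, 5, 6, 1, 1, 1, 1, 2, 2]
a[mid]=2>1: swap a[0],a[10]; hi=9 → [1, 2, 5, 5, 1, 5, 6, 1, 1, 1, 2, 2, 2]
a[mid]=1=1: mid=1
a[mid]=2>1: swap a[1],a[9]; hi=8 → [1, 1, 5, 5, 1, 5, 6, 1, 1, 2, 2, 2, 2]
a[mid]=1=1: mid=2
a[mid]=5>1: swap a[2],a[8]; hi=7 → [1, 1, 1, 5, 1, 5, 6, 1, 5, 2, 2, 2, 2]
a[mid]=1=1: mid=3
a[mid]=5>1: swap a[3],a[7]; hi=6 → [1, 1, 1, 1, 1, 5, 6, 5, 5, 2, 2, 2, 2]
a[mid]=1=1: mid=4
a[mid]=1=1: mid=5
a[mid]=5>1: swap a[5],a[6]; hi=5 → [1, 1, 1, 1, 1, 6, 5, 5, 5, 2, 2, 2, 2]
a[mid]=6>1: swap a[5],a[5]; hi=4 → [1, 1, 1, 1, 1, 6, 5, 5, 5, 2, 2, 2, 2]
end: lo=0, hi=4; a = [1, 1, 1, 1, 1, 6, 5, 5, 5, 2, 2, 2, 2]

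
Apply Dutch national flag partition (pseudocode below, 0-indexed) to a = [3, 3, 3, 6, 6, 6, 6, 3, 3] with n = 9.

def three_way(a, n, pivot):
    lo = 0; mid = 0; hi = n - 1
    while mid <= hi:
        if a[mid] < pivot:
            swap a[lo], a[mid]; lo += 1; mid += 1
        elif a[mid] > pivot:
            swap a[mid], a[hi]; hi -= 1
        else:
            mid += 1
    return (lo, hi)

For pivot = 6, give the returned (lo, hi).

pivot = 6; lo=0, mid=0, hi=8
a[mid]=3<6: swap a[0],a[0]; lo=1,mid=1 → [3, 3, 3, 6, 6, 6, 6, 3, 3]
a[mid]=3<6: swap a[1],a[1]; lo=2,mid=2 → [3, 3, 3, 6, 6, 6, 6, 3, 3]
a[mid]=3<6: swap a[2],a[2]; lo=3,mid=3 → [3, 3, 3, 6, 6, 6, 6, 3, 3]
a[mid]=6=6: mid=4
a[mid]=6=6: mid=5
a[mid]=6=6: mid=6
a[mid]=6=6: mid=7
a[mid]=3<6: swap a[3],a[7]; lo=4,mid=8 → [3, 3, 3, 3, 6, 6, 6, 6, 3]
a[mid]=3<6: swap a[4],a[8]; lo=5,mid=9 → [3, 3, 3, 3, 3, 6, 6, 6, 6]
end: lo=5, hi=8; a = [3, 3, 3, 3, 3, 6, 6, 6, 6]

(5, 8)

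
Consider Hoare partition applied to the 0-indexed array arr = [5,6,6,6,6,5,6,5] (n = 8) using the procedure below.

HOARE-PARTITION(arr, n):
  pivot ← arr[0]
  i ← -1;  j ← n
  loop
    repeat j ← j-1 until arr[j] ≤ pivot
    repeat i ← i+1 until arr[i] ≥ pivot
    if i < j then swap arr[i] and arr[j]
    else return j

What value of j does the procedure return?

1

pivot = arr[0] = 5; i = -1, j = 8
j→7 (arr[7]=5≤5), i→0 (arr[0]=5≥5); i<j, swap → [5,6,6,6,6,5,6,5]
j→5 (arr[5]=5≤5), i→1 (arr[1]=6≥5); i<j, swap → [5,5,6,6,6,6,6,5]
j→1, i→2; i≥j, return j=1. arr = [5,5,6,6,6,6,6,5]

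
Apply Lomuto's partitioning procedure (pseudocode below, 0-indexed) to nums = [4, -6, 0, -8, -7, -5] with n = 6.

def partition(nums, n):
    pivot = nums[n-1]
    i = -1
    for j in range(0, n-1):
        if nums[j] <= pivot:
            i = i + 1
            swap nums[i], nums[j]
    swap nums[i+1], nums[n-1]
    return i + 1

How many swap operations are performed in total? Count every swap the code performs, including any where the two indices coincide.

4

pivot = nums[5] = -5; i = -1
j=0: nums[0]=4 > -5 → no swap
j=1: nums[1]=-6 ≤ -5 → i=0, swap nums[0],nums[1] → [-6, 4, 0, -8, -7, -5]
j=2: nums[2]=0 > -5 → no swap
j=3: nums[3]=-8 ≤ -5 → i=1, swap nums[1],nums[3] → [-6, -8, 0, 4, -7, -5]
j=4: nums[4]=-7 ≤ -5 → i=2, swap nums[2],nums[4] → [-6, -8, -7, 4, 0, -5]
final swap nums[3],nums[5] → [-6, -8, -7, -5, 0, 4]; return 3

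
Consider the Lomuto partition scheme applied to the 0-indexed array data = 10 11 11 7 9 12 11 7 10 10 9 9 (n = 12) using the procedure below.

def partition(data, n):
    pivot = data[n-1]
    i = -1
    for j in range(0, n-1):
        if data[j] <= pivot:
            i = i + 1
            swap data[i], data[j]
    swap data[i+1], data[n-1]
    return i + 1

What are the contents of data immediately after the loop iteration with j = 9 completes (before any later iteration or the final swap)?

pivot = data[11] = 9; i = -1
j=0: data[0]=10 > 9 → no swap
j=1: data[1]=11 > 9 → no swap
j=2: data[2]=11 > 9 → no swap
j=3: data[3]=7 ≤ 9 → i=0, swap data[0],data[3] → 7 11 11 10 9 12 11 7 10 10 9 9
j=4: data[4]=9 ≤ 9 → i=1, swap data[1],data[4] → 7 9 11 10 11 12 11 7 10 10 9 9
j=5: data[5]=12 > 9 → no swap
j=6: data[6]=11 > 9 → no swap
j=7: data[7]=7 ≤ 9 → i=2, swap data[2],data[7] → 7 9 7 10 11 12 11 11 10 10 9 9
j=8: data[8]=10 > 9 → no swap
j=9: data[9]=10 > 9 → no swap
(after j=9) data = 7 9 7 10 11 12 11 11 10 10 9 9

7 9 7 10 11 12 11 11 10 10 9 9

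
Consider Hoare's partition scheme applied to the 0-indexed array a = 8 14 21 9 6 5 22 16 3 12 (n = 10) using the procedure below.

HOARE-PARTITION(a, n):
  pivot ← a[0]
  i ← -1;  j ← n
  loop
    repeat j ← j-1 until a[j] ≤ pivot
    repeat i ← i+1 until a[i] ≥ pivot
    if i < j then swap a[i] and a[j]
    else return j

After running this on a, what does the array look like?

3 5 6 9 21 14 22 16 8 12

pivot=8
j stops at 8 (3), i stops at 0 (8); swap ⇒ 3 14 21 9 6 5 22 16 8 12
j stops at 5 (5), i stops at 1 (14); swap ⇒ 3 5 21 9 6 14 22 16 8 12
j stops at 4 (6), i stops at 2 (21); swap ⇒ 3 5 6 9 21 14 22 16 8 12
j stops at 2, i stops at 3; i≥j ⇒ return 2. a=3 5 6 9 21 14 22 16 8 12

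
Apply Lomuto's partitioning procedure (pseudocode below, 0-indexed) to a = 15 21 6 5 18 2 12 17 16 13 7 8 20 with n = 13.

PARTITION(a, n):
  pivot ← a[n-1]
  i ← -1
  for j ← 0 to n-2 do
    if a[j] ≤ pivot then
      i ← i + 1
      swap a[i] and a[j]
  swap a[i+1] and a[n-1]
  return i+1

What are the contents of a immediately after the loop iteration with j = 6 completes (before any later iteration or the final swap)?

pivot=20, i=-1
j=0: 15≤20, i=0, swap(0,0) ⇒ 15 21 6 5 18 2 12 17 16 13 7 8 20
j=1: 21>20, skip
j=2: 6≤20, i=1, swap(1,2) ⇒ 15 6 21 5 18 2 12 17 16 13 7 8 20
j=3: 5≤20, i=2, swap(2,3) ⇒ 15 6 5 21 18 2 12 17 16 13 7 8 20
j=4: 18≤20, i=3, swap(3,4) ⇒ 15 6 5 18 21 2 12 17 16 13 7 8 20
j=5: 2≤20, i=4, swap(4,5) ⇒ 15 6 5 18 2 21 12 17 16 13 7 8 20
j=6: 12≤20, i=5, swap(5,6) ⇒ 15 6 5 18 2 12 21 17 16 13 7 8 20
(after j=6) a = 15 6 5 18 2 12 21 17 16 13 7 8 20

15 6 5 18 2 12 21 17 16 13 7 8 20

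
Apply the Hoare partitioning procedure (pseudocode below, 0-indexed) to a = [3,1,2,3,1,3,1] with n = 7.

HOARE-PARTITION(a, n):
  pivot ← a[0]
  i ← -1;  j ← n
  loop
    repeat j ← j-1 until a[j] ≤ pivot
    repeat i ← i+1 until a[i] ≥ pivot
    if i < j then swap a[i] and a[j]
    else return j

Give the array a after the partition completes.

[1,1,2,3,1,3,3]

pivot=3
j stops at 6 (1), i stops at 0 (3); swap ⇒ [1,1,2,3,1,3,3]
j stops at 5 (3), i stops at 3 (3); swap ⇒ [1,1,2,3,1,3,3]
j stops at 4, i stops at 5; i≥j ⇒ return 4. a=[1,1,2,3,1,3,3]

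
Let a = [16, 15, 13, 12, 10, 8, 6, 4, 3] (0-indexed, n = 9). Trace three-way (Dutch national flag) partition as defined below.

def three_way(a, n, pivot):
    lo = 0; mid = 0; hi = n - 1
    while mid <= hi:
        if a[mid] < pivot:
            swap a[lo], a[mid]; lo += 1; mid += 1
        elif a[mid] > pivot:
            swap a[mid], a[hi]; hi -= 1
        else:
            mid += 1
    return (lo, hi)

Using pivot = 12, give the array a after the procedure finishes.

[3, 4, 6, 10, 8, 12, 13, 15, 16]

lo=0 mid=0 hi=8
16>12: swap(0,8), hi=7 ⇒ [3, 15, 13, 12, 10, 8, 6, 4, 16]
3<12: swap(0,0), lo=1 mid=1 ⇒ [3, 15, 13, 12, 10, 8, 6, 4, 16]
15>12: swap(1,7), hi=6 ⇒ [3, 4, 13, 12, 10, 8, 6, 15, 16]
4<12: swap(1,1), lo=2 mid=2 ⇒ [3, 4, 13, 12, 10, 8, 6, 15, 16]
13>12: swap(2,6), hi=5 ⇒ [3, 4, 6, 12, 10, 8, 13, 15, 16]
6<12: swap(2,2), lo=3 mid=3 ⇒ [3, 4, 6, 12, 10, 8, 13, 15, 16]
12=12: mid=4
10<12: swap(3,4), lo=4 mid=5 ⇒ [3, 4, 6, 10, 12, 8, 13, 15, 16]
8<12: swap(4,5), lo=5 mid=6 ⇒ [3, 4, 6, 10, 8, 12, 13, 15, 16]
done. lo=5 hi=5; a=[3, 4, 6, 10, 8, 12, 13, 15, 16]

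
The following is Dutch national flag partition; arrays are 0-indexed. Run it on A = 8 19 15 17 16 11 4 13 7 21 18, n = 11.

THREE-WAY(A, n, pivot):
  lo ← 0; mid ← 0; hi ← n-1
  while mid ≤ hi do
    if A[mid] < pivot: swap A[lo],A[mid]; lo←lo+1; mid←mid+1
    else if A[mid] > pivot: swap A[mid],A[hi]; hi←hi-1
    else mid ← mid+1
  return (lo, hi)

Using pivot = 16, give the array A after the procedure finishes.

8 7 15 13 11 4 16 17 21 18 19

lo=0 mid=0 hi=10
8<16: swap(0,0), lo=1 mid=1 ⇒ 8 19 15 17 16 11 4 13 7 21 18
19>16: swap(1,10), hi=9 ⇒ 8 18 15 17 16 11 4 13 7 21 19
18>16: swap(1,9), hi=8 ⇒ 8 21 15 17 16 11 4 13 7 18 19
21>16: swap(1,8), hi=7 ⇒ 8 7 15 17 16 11 4 13 21 18 19
7<16: swap(1,1), lo=2 mid=2 ⇒ 8 7 15 17 16 11 4 13 21 18 19
15<16: swap(2,2), lo=3 mid=3 ⇒ 8 7 15 17 16 11 4 13 21 18 19
17>16: swap(3,7), hi=6 ⇒ 8 7 15 13 16 11 4 17 21 18 19
13<16: swap(3,3), lo=4 mid=4 ⇒ 8 7 15 13 16 11 4 17 21 18 19
16=16: mid=5
11<16: swap(4,5), lo=5 mid=6 ⇒ 8 7 15 13 11 16 4 17 21 18 19
4<16: swap(5,6), lo=6 mid=7 ⇒ 8 7 15 13 11 4 16 17 21 18 19
done. lo=6 hi=6; A=8 7 15 13 11 4 16 17 21 18 19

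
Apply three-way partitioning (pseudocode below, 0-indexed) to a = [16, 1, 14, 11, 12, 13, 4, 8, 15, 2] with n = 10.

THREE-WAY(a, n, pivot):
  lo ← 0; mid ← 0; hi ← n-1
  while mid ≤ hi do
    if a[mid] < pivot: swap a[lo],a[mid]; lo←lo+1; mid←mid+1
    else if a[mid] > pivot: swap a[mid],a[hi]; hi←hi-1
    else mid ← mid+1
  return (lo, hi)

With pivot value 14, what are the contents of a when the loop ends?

[2, 1, 11, 12, 13, 4, 8, 14, 15, 16]

pivot = 14; lo=0, mid=0, hi=9
a[mid]=16>14: swap a[0],a[9]; hi=8 → [2, 1, 14, 11, 12, 13, 4, 8, 15, 16]
a[mid]=2<14: swap a[0],a[0]; lo=1,mid=1 → [2, 1, 14, 11, 12, 13, 4, 8, 15, 16]
a[mid]=1<14: swap a[1],a[1]; lo=2,mid=2 → [2, 1, 14, 11, 12, 13, 4, 8, 15, 16]
a[mid]=14=14: mid=3
a[mid]=11<14: swap a[2],a[3]; lo=3,mid=4 → [2, 1, 11, 14, 12, 13, 4, 8, 15, 16]
a[mid]=12<14: swap a[3],a[4]; lo=4,mid=5 → [2, 1, 11, 12, 14, 13, 4, 8, 15, 16]
a[mid]=13<14: swap a[4],a[5]; lo=5,mid=6 → [2, 1, 11, 12, 13, 14, 4, 8, 15, 16]
a[mid]=4<14: swap a[5],a[6]; lo=6,mid=7 → [2, 1, 11, 12, 13, 4, 14, 8, 15, 16]
a[mid]=8<14: swap a[6],a[7]; lo=7,mid=8 → [2, 1, 11, 12, 13, 4, 8, 14, 15, 16]
a[mid]=15>14: swap a[8],a[8]; hi=7 → [2, 1, 11, 12, 13, 4, 8, 14, 15, 16]
end: lo=7, hi=7; a = [2, 1, 11, 12, 13, 4, 8, 14, 15, 16]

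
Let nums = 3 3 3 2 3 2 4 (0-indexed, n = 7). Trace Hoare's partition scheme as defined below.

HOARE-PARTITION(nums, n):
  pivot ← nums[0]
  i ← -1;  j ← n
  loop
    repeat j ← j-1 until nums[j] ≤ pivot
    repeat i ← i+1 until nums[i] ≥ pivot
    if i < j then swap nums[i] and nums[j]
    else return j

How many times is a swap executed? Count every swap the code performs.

3

pivot=3
j stops at 5 (2), i stops at 0 (3); swap ⇒ 2 3 3 2 3 3 4
j stops at 4 (3), i stops at 1 (3); swap ⇒ 2 3 3 2 3 3 4
j stops at 3 (2), i stops at 2 (3); swap ⇒ 2 3 2 3 3 3 4
j stops at 2, i stops at 3; i≥j ⇒ return 2. nums=2 3 2 3 3 3 4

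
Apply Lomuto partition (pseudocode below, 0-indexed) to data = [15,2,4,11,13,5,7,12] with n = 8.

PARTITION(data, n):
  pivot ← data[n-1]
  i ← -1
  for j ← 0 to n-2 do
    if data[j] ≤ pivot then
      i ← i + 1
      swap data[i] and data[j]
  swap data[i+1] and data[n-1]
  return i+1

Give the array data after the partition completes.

pivot=12, i=-1
j=0: 15>12, skip
j=1: 2≤12, i=0, swap(0,1) ⇒ [2,15,4,11,13,5,7,12]
j=2: 4≤12, i=1, swap(1,2) ⇒ [2,4,15,11,13,5,7,12]
j=3: 11≤12, i=2, swap(2,3) ⇒ [2,4,11,15,13,5,7,12]
j=4: 13>12, skip
j=5: 5≤12, i=3, swap(3,5) ⇒ [2,4,11,5,13,15,7,12]
j=6: 7≤12, i=4, swap(4,6) ⇒ [2,4,11,5,7,15,13,12]
swap(5,7) ⇒ [2,4,11,5,7,12,13,15]; return 5

[2,4,11,5,7,12,13,15]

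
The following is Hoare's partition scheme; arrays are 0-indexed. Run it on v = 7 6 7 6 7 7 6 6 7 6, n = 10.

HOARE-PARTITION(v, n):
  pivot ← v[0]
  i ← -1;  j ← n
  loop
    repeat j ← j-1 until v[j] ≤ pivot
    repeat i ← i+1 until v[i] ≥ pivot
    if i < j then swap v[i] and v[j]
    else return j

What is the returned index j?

5

pivot = v[0] = 7; i = -1, j = 10
j→9 (v[9]=6≤7), i→0 (v[0]=7≥7); i<j, swap → 6 6 7 6 7 7 6 6 7 7
j→8 (v[8]=7≤7), i→2 (v[2]=7≥7); i<j, swap → 6 6 7 6 7 7 6 6 7 7
j→7 (v[7]=6≤7), i→4 (v[4]=7≥7); i<j, swap → 6 6 7 6 6 7 6 7 7 7
j→6 (v[6]=6≤7), i→5 (v[5]=7≥7); i<j, swap → 6 6 7 6 6 6 7 7 7 7
j→5, i→6; i≥j, return j=5. v = 6 6 7 6 6 6 7 7 7 7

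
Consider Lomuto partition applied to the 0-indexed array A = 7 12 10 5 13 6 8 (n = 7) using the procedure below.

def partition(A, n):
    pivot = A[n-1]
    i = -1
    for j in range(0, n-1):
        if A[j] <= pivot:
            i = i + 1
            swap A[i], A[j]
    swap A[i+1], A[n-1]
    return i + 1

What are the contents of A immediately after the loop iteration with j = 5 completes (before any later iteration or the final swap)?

7 5 6 12 13 10 8

pivot=8, i=-1
j=0: 7≤8, i=0, swap(0,0) ⇒ 7 12 10 5 13 6 8
j=1: 12>8, skip
j=2: 10>8, skip
j=3: 5≤8, i=1, swap(1,3) ⇒ 7 5 10 12 13 6 8
j=4: 13>8, skip
j=5: 6≤8, i=2, swap(2,5) ⇒ 7 5 6 12 13 10 8
(after j=5) A = 7 5 6 12 13 10 8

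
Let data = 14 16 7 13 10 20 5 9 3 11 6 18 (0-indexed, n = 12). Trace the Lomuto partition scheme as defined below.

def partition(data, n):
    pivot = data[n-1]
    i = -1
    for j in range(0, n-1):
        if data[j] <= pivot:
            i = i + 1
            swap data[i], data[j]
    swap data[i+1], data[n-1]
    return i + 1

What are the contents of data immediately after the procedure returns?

pivot = data[11] = 18; i = -1
j=0: data[0]=14 ≤ 18 → i=0, swap data[0],data[0] (no change) → 14 16 7 13 10 20 5 9 3 11 6 18
j=1: data[1]=16 ≤ 18 → i=1, swap data[1],data[1] (no change) → 14 16 7 13 10 20 5 9 3 11 6 18
j=2: data[2]=7 ≤ 18 → i=2, swap data[2],data[2] (no change) → 14 16 7 13 10 20 5 9 3 11 6 18
j=3: data[3]=13 ≤ 18 → i=3, swap data[3],data[3] (no change) → 14 16 7 13 10 20 5 9 3 11 6 18
j=4: data[4]=10 ≤ 18 → i=4, swap data[4],data[4] (no change) → 14 16 7 13 10 20 5 9 3 11 6 18
j=5: data[5]=20 > 18 → no swap
j=6: data[6]=5 ≤ 18 → i=5, swap data[5],data[6] → 14 16 7 13 10 5 20 9 3 11 6 18
j=7: data[7]=9 ≤ 18 → i=6, swap data[6],data[7] → 14 16 7 13 10 5 9 20 3 11 6 18
j=8: data[8]=3 ≤ 18 → i=7, swap data[7],data[8] → 14 16 7 13 10 5 9 3 20 11 6 18
j=9: data[9]=11 ≤ 18 → i=8, swap data[8],data[9] → 14 16 7 13 10 5 9 3 11 20 6 18
j=10: data[10]=6 ≤ 18 → i=9, swap data[9],data[10] → 14 16 7 13 10 5 9 3 11 6 20 18
final swap data[10],data[11] → 14 16 7 13 10 5 9 3 11 6 18 20; return 10

14 16 7 13 10 5 9 3 11 6 18 20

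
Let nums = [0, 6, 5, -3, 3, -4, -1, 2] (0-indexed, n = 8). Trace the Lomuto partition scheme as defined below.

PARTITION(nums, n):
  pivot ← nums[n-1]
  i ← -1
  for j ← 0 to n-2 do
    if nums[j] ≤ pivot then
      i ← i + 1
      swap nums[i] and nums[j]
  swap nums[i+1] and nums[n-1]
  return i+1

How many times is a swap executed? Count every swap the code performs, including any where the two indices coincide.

5

pivot = nums[7] = 2; i = -1
j=0: nums[0]=0 ≤ 2 → i=0, swap nums[0],nums[0] (no change) → [0, 6, 5, -3, 3, -4, -1, 2]
j=1: nums[1]=6 > 2 → no swap
j=2: nums[2]=5 > 2 → no swap
j=3: nums[3]=-3 ≤ 2 → i=1, swap nums[1],nums[3] → [0, -3, 5, 6, 3, -4, -1, 2]
j=4: nums[4]=3 > 2 → no swap
j=5: nums[5]=-4 ≤ 2 → i=2, swap nums[2],nums[5] → [0, -3, -4, 6, 3, 5, -1, 2]
j=6: nums[6]=-1 ≤ 2 → i=3, swap nums[3],nums[6] → [0, -3, -4, -1, 3, 5, 6, 2]
final swap nums[4],nums[7] → [0, -3, -4, -1, 2, 5, 6, 3]; return 4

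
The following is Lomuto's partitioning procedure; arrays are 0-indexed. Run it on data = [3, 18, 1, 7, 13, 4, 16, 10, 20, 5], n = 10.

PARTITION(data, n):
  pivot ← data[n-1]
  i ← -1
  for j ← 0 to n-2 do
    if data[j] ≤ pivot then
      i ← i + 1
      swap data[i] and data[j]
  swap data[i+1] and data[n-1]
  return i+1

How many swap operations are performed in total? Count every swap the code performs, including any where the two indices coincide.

4

pivot = data[9] = 5; i = -1
j=0: data[0]=3 ≤ 5 → i=0, swap data[0],data[0] (no change) → [3, 18, 1, 7, 13, 4, 16, 10, 20, 5]
j=1: data[1]=18 > 5 → no swap
j=2: data[2]=1 ≤ 5 → i=1, swap data[1],data[2] → [3, 1, 18, 7, 13, 4, 16, 10, 20, 5]
j=3: data[3]=7 > 5 → no swap
j=4: data[4]=13 > 5 → no swap
j=5: data[5]=4 ≤ 5 → i=2, swap data[2],data[5] → [3, 1, 4, 7, 13, 18, 16, 10, 20, 5]
j=6: data[6]=16 > 5 → no swap
j=7: data[7]=10 > 5 → no swap
j=8: data[8]=20 > 5 → no swap
final swap data[3],data[9] → [3, 1, 4, 5, 13, 18, 16, 10, 20, 7]; return 3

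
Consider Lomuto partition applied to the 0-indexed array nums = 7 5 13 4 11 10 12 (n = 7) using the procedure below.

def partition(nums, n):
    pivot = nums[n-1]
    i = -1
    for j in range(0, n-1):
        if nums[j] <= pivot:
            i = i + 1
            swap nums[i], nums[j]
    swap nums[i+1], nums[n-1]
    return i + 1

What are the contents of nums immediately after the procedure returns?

7 5 4 11 10 12 13

pivot=12, i=-1
j=0: 7≤12, i=0, swap(0,0) ⇒ 7 5 13 4 11 10 12
j=1: 5≤12, i=1, swap(1,1) ⇒ 7 5 13 4 11 10 12
j=2: 13>12, skip
j=3: 4≤12, i=2, swap(2,3) ⇒ 7 5 4 13 11 10 12
j=4: 11≤12, i=3, swap(3,4) ⇒ 7 5 4 11 13 10 12
j=5: 10≤12, i=4, swap(4,5) ⇒ 7 5 4 11 10 13 12
swap(5,6) ⇒ 7 5 4 11 10 12 13; return 5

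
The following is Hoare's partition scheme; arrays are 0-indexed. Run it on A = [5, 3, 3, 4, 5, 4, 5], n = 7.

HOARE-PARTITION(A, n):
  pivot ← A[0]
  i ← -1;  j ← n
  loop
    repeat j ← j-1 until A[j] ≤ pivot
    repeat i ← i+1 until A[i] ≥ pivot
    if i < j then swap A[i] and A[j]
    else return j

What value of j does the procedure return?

pivot = A[0] = 5; i = -1, j = 7
j→6 (A[6]=5≤5), i→0 (A[0]=5≥5); i<j, swap → [5, 3, 3, 4, 5, 4, 5]
j→5 (A[5]=4≤5), i→4 (A[4]=5≥5); i<j, swap → [5, 3, 3, 4, 4, 5, 5]
j→4, i→5; i≥j, return j=4. A = [5, 3, 3, 4, 4, 5, 5]

4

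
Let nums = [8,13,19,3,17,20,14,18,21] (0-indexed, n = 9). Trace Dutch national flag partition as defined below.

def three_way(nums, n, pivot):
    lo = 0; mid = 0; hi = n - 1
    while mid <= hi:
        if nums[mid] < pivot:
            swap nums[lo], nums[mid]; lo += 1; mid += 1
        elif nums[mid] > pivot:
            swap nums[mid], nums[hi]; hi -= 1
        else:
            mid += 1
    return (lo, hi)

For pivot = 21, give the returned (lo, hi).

lo=0 mid=0 hi=8
8<21: swap(0,0), lo=1 mid=1 ⇒ [8,13,19,3,17,20,14,18,21]
13<21: swap(1,1), lo=2 mid=2 ⇒ [8,13,19,3,17,20,14,18,21]
19<21: swap(2,2), lo=3 mid=3 ⇒ [8,13,19,3,17,20,14,18,21]
3<21: swap(3,3), lo=4 mid=4 ⇒ [8,13,19,3,17,20,14,18,21]
17<21: swap(4,4), lo=5 mid=5 ⇒ [8,13,19,3,17,20,14,18,21]
20<21: swap(5,5), lo=6 mid=6 ⇒ [8,13,19,3,17,20,14,18,21]
14<21: swap(6,6), lo=7 mid=7 ⇒ [8,13,19,3,17,20,14,18,21]
18<21: swap(7,7), lo=8 mid=8 ⇒ [8,13,19,3,17,20,14,18,21]
21=21: mid=9
done. lo=8 hi=8; nums=[8,13,19,3,17,20,14,18,21]

(8, 8)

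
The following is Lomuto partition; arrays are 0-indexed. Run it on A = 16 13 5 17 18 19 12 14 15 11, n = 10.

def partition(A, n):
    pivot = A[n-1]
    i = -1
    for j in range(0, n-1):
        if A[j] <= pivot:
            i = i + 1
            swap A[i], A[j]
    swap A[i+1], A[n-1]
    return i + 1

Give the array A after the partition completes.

5 11 16 17 18 19 12 14 15 13

pivot = A[9] = 11; i = -1
j=0: A[0]=16 > 11 → no swap
j=1: A[1]=13 > 11 → no swap
j=2: A[2]=5 ≤ 11 → i=0, swap A[0],A[2] → 5 13 16 17 18 19 12 14 15 11
j=3: A[3]=17 > 11 → no swap
j=4: A[4]=18 > 11 → no swap
j=5: A[5]=19 > 11 → no swap
j=6: A[6]=12 > 11 → no swap
j=7: A[7]=14 > 11 → no swap
j=8: A[8]=15 > 11 → no swap
final swap A[1],A[9] → 5 11 16 17 18 19 12 14 15 13; return 1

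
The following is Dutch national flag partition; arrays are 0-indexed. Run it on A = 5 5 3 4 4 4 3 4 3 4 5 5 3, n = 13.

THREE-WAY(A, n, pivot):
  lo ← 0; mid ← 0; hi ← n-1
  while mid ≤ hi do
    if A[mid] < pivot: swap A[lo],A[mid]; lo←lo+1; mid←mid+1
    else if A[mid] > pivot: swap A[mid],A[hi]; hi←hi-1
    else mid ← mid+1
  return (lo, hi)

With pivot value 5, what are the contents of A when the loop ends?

lo=0 mid=0 hi=12
5=5: mid=1
5=5: mid=2
3<5: swap(0,2), lo=1 mid=3 ⇒ 3 5 5 4 4 4 3 4 3 4 5 5 3
4<5: swap(1,3), lo=2 mid=4 ⇒ 3 4 5 5 4 4 3 4 3 4 5 5 3
4<5: swap(2,4), lo=3 mid=5 ⇒ 3 4 4 5 5 4 3 4 3 4 5 5 3
4<5: swap(3,5), lo=4 mid=6 ⇒ 3 4 4 4 5 5 3 4 3 4 5 5 3
3<5: swap(4,6), lo=5 mid=7 ⇒ 3 4 4 4 3 5 5 4 3 4 5 5 3
4<5: swap(5,7), lo=6 mid=8 ⇒ 3 4 4 4 3 4 5 5 3 4 5 5 3
3<5: swap(6,8), lo=7 mid=9 ⇒ 3 4 4 4 3 4 3 5 5 4 5 5 3
4<5: swap(7,9), lo=8 mid=10 ⇒ 3 4 4 4 3 4 3 4 5 5 5 5 3
5=5: mid=11
5=5: mid=12
3<5: swap(8,12), lo=9 mid=13 ⇒ 3 4 4 4 3 4 3 4 3 5 5 5 5
done. lo=9 hi=12; A=3 4 4 4 3 4 3 4 3 5 5 5 5

3 4 4 4 3 4 3 4 3 5 5 5 5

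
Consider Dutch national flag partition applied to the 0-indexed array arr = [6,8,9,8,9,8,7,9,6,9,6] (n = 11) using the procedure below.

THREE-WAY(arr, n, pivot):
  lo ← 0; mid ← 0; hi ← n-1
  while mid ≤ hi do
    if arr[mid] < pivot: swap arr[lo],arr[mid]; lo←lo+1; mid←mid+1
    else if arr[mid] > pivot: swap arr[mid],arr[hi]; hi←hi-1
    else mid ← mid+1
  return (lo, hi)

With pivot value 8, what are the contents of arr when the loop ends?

pivot = 8; lo=0, mid=0, hi=10
arr[mid]=6<8: swap arr[0],arr[0]; lo=1,mid=1 → [6,8,9,8,9,8,7,9,6,9,6]
arr[mid]=8=8: mid=2
arr[mid]=9>8: swap arr[2],arr[10]; hi=9 → [6,8,6,8,9,8,7,9,6,9,9]
arr[mid]=6<8: swap arr[1],arr[2]; lo=2,mid=3 → [6,6,8,8,9,8,7,9,6,9,9]
arr[mid]=8=8: mid=4
arr[mid]=9>8: swap arr[4],arr[9]; hi=8 → [6,6,8,8,9,8,7,9,6,9,9]
arr[mid]=9>8: swap arr[4],arr[8]; hi=7 → [6,6,8,8,6,8,7,9,9,9,9]
arr[mid]=6<8: swap arr[2],arr[4]; lo=3,mid=5 → [6,6,6,8,8,8,7,9,9,9,9]
arr[mid]=8=8: mid=6
arr[mid]=7<8: swap arr[3],arr[6]; lo=4,mid=7 → [6,6,6,7,8,8,8,9,9,9,9]
arr[mid]=9>8: swap arr[7],arr[7]; hi=6 → [6,6,6,7,8,8,8,9,9,9,9]
end: lo=4, hi=6; arr = [6,6,6,7,8,8,8,9,9,9,9]

[6,6,6,7,8,8,8,9,9,9,9]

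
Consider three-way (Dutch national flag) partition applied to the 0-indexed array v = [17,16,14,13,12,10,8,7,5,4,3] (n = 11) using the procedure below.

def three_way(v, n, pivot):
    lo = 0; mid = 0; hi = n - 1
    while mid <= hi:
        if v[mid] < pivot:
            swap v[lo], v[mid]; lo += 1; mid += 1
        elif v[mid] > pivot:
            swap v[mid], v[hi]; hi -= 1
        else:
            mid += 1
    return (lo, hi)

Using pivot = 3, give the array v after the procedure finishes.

[3,14,13,12,10,8,7,5,4,16,17]

lo=0 mid=0 hi=10
17>3: swap(0,10), hi=9 ⇒ [3,16,14,13,12,10,8,7,5,4,17]
3=3: mid=1
16>3: swap(1,9), hi=8 ⇒ [3,4,14,13,12,10,8,7,5,16,17]
4>3: swap(1,8), hi=7 ⇒ [3,5,14,13,12,10,8,7,4,16,17]
5>3: swap(1,7), hi=6 ⇒ [3,7,14,13,12,10,8,5,4,16,17]
7>3: swap(1,6), hi=5 ⇒ [3,8,14,13,12,10,7,5,4,16,17]
8>3: swap(1,5), hi=4 ⇒ [3,10,14,13,12,8,7,5,4,16,17]
10>3: swap(1,4), hi=3 ⇒ [3,12,14,13,10,8,7,5,4,16,17]
12>3: swap(1,3), hi=2 ⇒ [3,13,14,12,10,8,7,5,4,16,17]
13>3: swap(1,2), hi=1 ⇒ [3,14,13,12,10,8,7,5,4,16,17]
14>3: swap(1,1), hi=0 ⇒ [3,14,13,12,10,8,7,5,4,16,17]
done. lo=0 hi=0; v=[3,14,13,12,10,8,7,5,4,16,17]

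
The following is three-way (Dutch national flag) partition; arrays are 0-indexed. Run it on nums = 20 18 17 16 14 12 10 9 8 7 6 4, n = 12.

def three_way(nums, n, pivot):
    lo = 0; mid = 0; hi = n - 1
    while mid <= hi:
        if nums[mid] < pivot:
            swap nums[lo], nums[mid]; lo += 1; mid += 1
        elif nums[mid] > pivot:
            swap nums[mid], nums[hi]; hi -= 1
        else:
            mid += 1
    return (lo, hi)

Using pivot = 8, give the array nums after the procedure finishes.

4 6 7 8 12 10 9 14 16 17 18 20

pivot = 8; lo=0, mid=0, hi=11
nums[mid]=20>8: swap nums[0],nums[11]; hi=10 → 4 18 17 16 14 12 10 9 8 7 6 20
nums[mid]=4<8: swap nums[0],nums[0]; lo=1,mid=1 → 4 18 17 16 14 12 10 9 8 7 6 20
nums[mid]=18>8: swap nums[1],nums[10]; hi=9 → 4 6 17 16 14 12 10 9 8 7 18 20
nums[mid]=6<8: swap nums[1],nums[1]; lo=2,mid=2 → 4 6 17 16 14 12 10 9 8 7 18 20
nums[mid]=17>8: swap nums[2],nums[9]; hi=8 → 4 6 7 16 14 12 10 9 8 17 18 20
nums[mid]=7<8: swap nums[2],nums[2]; lo=3,mid=3 → 4 6 7 16 14 12 10 9 8 17 18 20
nums[mid]=16>8: swap nums[3],nums[8]; hi=7 → 4 6 7 8 14 12 10 9 16 17 18 20
nums[mid]=8=8: mid=4
nums[mid]=14>8: swap nums[4],nums[7]; hi=6 → 4 6 7 8 9 12 10 14 16 17 18 20
nums[mid]=9>8: swap nums[4],nums[6]; hi=5 → 4 6 7 8 10 12 9 14 16 17 18 20
nums[mid]=10>8: swap nums[4],nums[5]; hi=4 → 4 6 7 8 12 10 9 14 16 17 18 20
nums[mid]=12>8: swap nums[4],nums[4]; hi=3 → 4 6 7 8 12 10 9 14 16 17 18 20
end: lo=3, hi=3; nums = 4 6 7 8 12 10 9 14 16 17 18 20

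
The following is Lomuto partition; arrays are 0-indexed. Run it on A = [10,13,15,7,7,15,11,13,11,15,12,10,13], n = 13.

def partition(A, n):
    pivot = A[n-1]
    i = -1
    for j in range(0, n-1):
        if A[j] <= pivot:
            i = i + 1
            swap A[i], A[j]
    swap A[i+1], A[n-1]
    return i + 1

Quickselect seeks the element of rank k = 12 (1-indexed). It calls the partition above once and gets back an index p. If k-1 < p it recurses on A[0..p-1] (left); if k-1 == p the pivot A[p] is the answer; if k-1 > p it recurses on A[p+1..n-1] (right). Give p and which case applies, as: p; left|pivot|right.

9; right

pivot = A[12] = 13; i = -1
j=0: A[0]=10 ≤ 13 → i=0, swap A[0],A[0] (no change) → [10,13,15,7,7,15,11,13,11,15,12,10,13]
j=1: A[1]=13 ≤ 13 → i=1, swap A[1],A[1] (no change) → [10,13,15,7,7,15,11,13,11,15,12,10,13]
j=2: A[2]=15 > 13 → no swap
j=3: A[3]=7 ≤ 13 → i=2, swap A[2],A[3] → [10,13,7,15,7,15,11,13,11,15,12,10,13]
j=4: A[4]=7 ≤ 13 → i=3, swap A[3],A[4] → [10,13,7,7,15,15,11,13,11,15,12,10,13]
j=5: A[5]=15 > 13 → no swap
j=6: A[6]=11 ≤ 13 → i=4, swap A[4],A[6] → [10,13,7,7,11,15,15,13,11,15,12,10,13]
j=7: A[7]=13 ≤ 13 → i=5, swap A[5],A[7] → [10,13,7,7,11,13,15,15,11,15,12,10,13]
j=8: A[8]=11 ≤ 13 → i=6, swap A[6],A[8] → [10,13,7,7,11,13,11,15,15,15,12,10,13]
j=9: A[9]=15 > 13 → no swap
j=10: A[10]=12 ≤ 13 → i=7, swap A[7],A[10] → [10,13,7,7,11,13,11,12,15,15,15,10,13]
j=11: A[11]=10 ≤ 13 → i=8, swap A[8],A[11] → [10,13,7,7,11,13,11,12,10,15,15,15,13]
final swap A[9],A[12] → [10,13,7,7,11,13,11,12,10,13,15,15,15]; return 9
p = 9; k-1 = 11 > 9 ⇒ right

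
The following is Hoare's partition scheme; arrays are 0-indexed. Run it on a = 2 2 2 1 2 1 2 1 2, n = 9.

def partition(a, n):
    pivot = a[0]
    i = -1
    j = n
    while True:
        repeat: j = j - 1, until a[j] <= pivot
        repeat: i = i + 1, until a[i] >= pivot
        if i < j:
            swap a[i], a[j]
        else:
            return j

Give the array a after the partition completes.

pivot = a[0] = 2; i = -1, j = 9
j→8 (a[8]=2≤2), i→0 (a[0]=2≥2); i<j, swap → 2 2 2 1 2 1 2 1 2
j→7 (a[7]=1≤2), i→1 (a[1]=2≥2); i<j, swap → 2 1 2 1 2 1 2 2 2
j→6 (a[6]=2≤2), i→2 (a[2]=2≥2); i<j, swap → 2 1 2 1 2 1 2 2 2
j→5 (a[5]=1≤2), i→4 (a[4]=2≥2); i<j, swap → 2 1 2 1 1 2 2 2 2
j→4, i→5; i≥j, return j=4. a = 2 1 2 1 1 2 2 2 2

2 1 2 1 1 2 2 2 2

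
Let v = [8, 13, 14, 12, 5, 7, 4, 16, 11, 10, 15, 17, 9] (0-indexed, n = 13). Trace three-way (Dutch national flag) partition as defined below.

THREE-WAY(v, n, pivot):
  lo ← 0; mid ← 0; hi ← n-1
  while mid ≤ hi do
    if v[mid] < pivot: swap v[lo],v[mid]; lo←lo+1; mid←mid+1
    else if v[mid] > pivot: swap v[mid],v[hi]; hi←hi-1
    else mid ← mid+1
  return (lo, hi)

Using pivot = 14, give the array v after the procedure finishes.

pivot = 14; lo=0, mid=0, hi=12
v[mid]=8<14: swap v[0],v[0]; lo=1,mid=1 → [8, 13, 14, 12, 5, 7, 4, 16, 11, 10, 15, 17, 9]
v[mid]=13<14: swap v[1],v[1]; lo=2,mid=2 → [8, 13, 14, 12, 5, 7, 4, 16, 11, 10, 15, 17, 9]
v[mid]=14=14: mid=3
v[mid]=12<14: swap v[2],v[3]; lo=3,mid=4 → [8, 13, 12, 14, 5, 7, 4, 16, 11, 10, 15, 17, 9]
v[mid]=5<14: swap v[3],v[4]; lo=4,mid=5 → [8, 13, 12, 5, 14, 7, 4, 16, 11, 10, 15, 17, 9]
v[mid]=7<14: swap v[4],v[5]; lo=5,mid=6 → [8, 13, 12, 5, 7, 14, 4, 16, 11, 10, 15, 17, 9]
v[mid]=4<14: swap v[5],v[6]; lo=6,mid=7 → [8, 13, 12, 5, 7, 4, 14, 16, 11, 10, 15, 17, 9]
v[mid]=16>14: swap v[7],v[12]; hi=11 → [8, 13, 12, 5, 7, 4, 14, 9, 11, 10, 15, 17, 16]
v[mid]=9<14: swap v[6],v[7]; lo=7,mid=8 → [8, 13, 12, 5, 7, 4, 9, 14, 11, 10, 15, 17, 16]
v[mid]=11<14: swap v[7],v[8]; lo=8,mid=9 → [8, 13, 12, 5, 7, 4, 9, 11, 14, 10, 15, 17, 16]
v[mid]=10<14: swap v[8],v[9]; lo=9,mid=10 → [8, 13, 12, 5, 7, 4, 9, 11, 10, 14, 15, 17, 16]
v[mid]=15>14: swap v[10],v[11]; hi=10 → [8, 13, 12, 5, 7, 4, 9, 11, 10, 14, 17, 15, 16]
v[mid]=17>14: swap v[10],v[10]; hi=9 → [8, 13, 12, 5, 7, 4, 9, 11, 10, 14, 17, 15, 16]
end: lo=9, hi=9; v = [8, 13, 12, 5, 7, 4, 9, 11, 10, 14, 17, 15, 16]

[8, 13, 12, 5, 7, 4, 9, 11, 10, 14, 17, 15, 16]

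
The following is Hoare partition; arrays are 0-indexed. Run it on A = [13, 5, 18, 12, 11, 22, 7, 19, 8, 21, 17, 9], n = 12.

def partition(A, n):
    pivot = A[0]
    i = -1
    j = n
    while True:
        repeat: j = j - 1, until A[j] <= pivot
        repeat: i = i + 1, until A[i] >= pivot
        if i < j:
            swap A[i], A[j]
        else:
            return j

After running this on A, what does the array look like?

[9, 5, 8, 12, 11, 7, 22, 19, 18, 21, 17, 13]

pivot = A[0] = 13; i = -1, j = 12
j→11 (A[11]=9≤13), i→0 (A[0]=13≥13); i<j, swap → [9, 5, 18, 12, 11, 22, 7, 19, 8, 21, 17, 13]
j→8 (A[8]=8≤13), i→2 (A[2]=18≥13); i<j, swap → [9, 5, 8, 12, 11, 22, 7, 19, 18, 21, 17, 13]
j→6 (A[6]=7≤13), i→5 (A[5]=22≥13); i<j, swap → [9, 5, 8, 12, 11, 7, 22, 19, 18, 21, 17, 13]
j→5, i→6; i≥j, return j=5. A = [9, 5, 8, 12, 11, 7, 22, 19, 18, 21, 17, 13]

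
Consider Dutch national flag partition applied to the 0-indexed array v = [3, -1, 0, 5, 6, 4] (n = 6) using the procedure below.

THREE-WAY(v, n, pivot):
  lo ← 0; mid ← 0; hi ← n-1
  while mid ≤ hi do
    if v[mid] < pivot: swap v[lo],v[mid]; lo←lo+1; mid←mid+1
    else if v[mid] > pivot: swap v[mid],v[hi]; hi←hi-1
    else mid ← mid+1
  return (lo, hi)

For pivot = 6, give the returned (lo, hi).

(5, 5)

lo=0 mid=0 hi=5
3<6: swap(0,0), lo=1 mid=1 ⇒ [3, -1, 0, 5, 6, 4]
-1<6: swap(1,1), lo=2 mid=2 ⇒ [3, -1, 0, 5, 6, 4]
0<6: swap(2,2), lo=3 mid=3 ⇒ [3, -1, 0, 5, 6, 4]
5<6: swap(3,3), lo=4 mid=4 ⇒ [3, -1, 0, 5, 6, 4]
6=6: mid=5
4<6: swap(4,5), lo=5 mid=6 ⇒ [3, -1, 0, 5, 4, 6]
done. lo=5 hi=5; v=[3, -1, 0, 5, 4, 6]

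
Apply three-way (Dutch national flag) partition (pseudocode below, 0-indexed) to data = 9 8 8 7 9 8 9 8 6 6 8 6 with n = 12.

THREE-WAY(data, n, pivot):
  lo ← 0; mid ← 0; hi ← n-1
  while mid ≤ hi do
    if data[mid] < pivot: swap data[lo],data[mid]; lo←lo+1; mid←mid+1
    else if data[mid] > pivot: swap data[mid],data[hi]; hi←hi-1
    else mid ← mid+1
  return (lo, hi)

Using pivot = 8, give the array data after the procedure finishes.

6 7 6 6 8 8 8 8 8 9 9 9

lo=0 mid=0 hi=11
9>8: swap(0,11), hi=10 ⇒ 6 8 8 7 9 8 9 8 6 6 8 9
6<8: swap(0,0), lo=1 mid=1 ⇒ 6 8 8 7 9 8 9 8 6 6 8 9
8=8: mid=2
8=8: mid=3
7<8: swap(1,3), lo=2 mid=4 ⇒ 6 7 8 8 9 8 9 8 6 6 8 9
9>8: swap(4,10), hi=9 ⇒ 6 7 8 8 8 8 9 8 6 6 9 9
8=8: mid=5
8=8: mid=6
9>8: swap(6,9), hi=8 ⇒ 6 7 8 8 8 8 6 8 6 9 9 9
6<8: swap(2,6), lo=3 mid=7 ⇒ 6 7 6 8 8 8 8 8 6 9 9 9
8=8: mid=8
6<8: swap(3,8), lo=4 mid=9 ⇒ 6 7 6 6 8 8 8 8 8 9 9 9
done. lo=4 hi=8; data=6 7 6 6 8 8 8 8 8 9 9 9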